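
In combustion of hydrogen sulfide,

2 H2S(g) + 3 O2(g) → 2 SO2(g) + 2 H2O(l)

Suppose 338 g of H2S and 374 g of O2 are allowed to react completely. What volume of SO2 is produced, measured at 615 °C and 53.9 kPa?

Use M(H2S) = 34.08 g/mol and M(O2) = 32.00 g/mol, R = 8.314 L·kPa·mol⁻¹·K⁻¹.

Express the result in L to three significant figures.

n(H2S) = 338 / 34.08 = 9.918 mol
n(O2) = 374 / 32.00 = 11.69 mol
For 9.918 mol H2S, stoichiometry requires (3/2) × 9.918 = 14.88 mol O2; 11.69 mol is available, so O2 is limiting.
n(SO2) = (2/3) × 11.69 = 7.793 mol
V(SO2) = nRT/P = 7.793 × 8.314 × 888.15 / 53.9 = 1068 L

1070 L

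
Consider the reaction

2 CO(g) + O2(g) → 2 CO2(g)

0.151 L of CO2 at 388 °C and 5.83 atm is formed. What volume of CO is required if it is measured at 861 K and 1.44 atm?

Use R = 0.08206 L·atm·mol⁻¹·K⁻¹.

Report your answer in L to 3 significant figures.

0.796 L

n(CO2) = PV/RT = (5.83 × 0.151) / (0.08206 × 661.15) = 0.01623 mol
n(CO) = (2/2) × 0.01623 = 0.01623 mol
V = nRT/P = 0.01623 × 0.08206 × 861 / 1.44 = 0.7963 L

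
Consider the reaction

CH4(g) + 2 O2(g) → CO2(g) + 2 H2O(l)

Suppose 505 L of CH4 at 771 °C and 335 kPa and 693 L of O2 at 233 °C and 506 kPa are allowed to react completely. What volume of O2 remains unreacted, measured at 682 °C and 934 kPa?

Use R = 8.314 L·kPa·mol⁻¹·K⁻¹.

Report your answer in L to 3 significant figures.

377 L

n(CH4) = PV/RT = (335 × 505) / (8.314 × 1044.15) = 19.49 mol
n(O2) = PV/RT = (506 × 693) / (8.314 × 506.15) = 83.33 mol
For 19.49 mol CH4, stoichiometry requires (2/1) × 19.49 = 38.98 mol O2; 83.33 mol is available, so CH4 is limiting.
n(O2) consumed = (2/1) × 19.49 = 38.98 mol; remaining = 83.33 − 38.98 = 44.35 mol
V(O2) = nRT/P = 44.35 × 8.314 × 955.15 / 934 = 377.1 L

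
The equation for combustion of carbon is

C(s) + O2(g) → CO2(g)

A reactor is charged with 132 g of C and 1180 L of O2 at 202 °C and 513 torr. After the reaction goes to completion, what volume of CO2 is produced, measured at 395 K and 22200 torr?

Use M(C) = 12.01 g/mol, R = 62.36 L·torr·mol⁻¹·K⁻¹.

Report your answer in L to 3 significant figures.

12.2 L

n(C) = 132 / 12.01 = 10.99 mol
n(O2) = PV/RT = (513 × 1180) / (62.36 × 475.15) = 20.43 mol
For 10.99 mol C, stoichiometry requires (1/1) × 10.99 = 10.99 mol O2; 20.43 mol is available, so C is limiting.
n(CO2) = (1/1) × 10.99 = 10.99 mol
V(CO2) = nRT/P = 10.99 × 62.36 × 395 / 22200 = 12.19 L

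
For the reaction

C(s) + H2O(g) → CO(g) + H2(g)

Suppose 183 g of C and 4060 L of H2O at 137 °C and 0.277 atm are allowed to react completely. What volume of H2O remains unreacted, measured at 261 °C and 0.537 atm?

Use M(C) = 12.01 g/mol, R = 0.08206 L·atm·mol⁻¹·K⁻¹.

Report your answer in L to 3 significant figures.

1480 L

n(C) = 183 / 12.01 = 15.24 mol
n(H2O) = PV/RT = (0.277 × 4060) / (0.08206 × 410.15) = 33.41 mol
For 15.24 mol C, stoichiometry requires (1/1) × 15.24 = 15.24 mol H2O; 33.41 mol is available, so C is limiting.
n(H2O) consumed = (1/1) × 15.24 = 15.24 mol; remaining = 33.41 − 15.24 = 18.17 mol
V(H2O) = nRT/P = 18.17 × 0.08206 × 534.15 / 0.537 = 1483 L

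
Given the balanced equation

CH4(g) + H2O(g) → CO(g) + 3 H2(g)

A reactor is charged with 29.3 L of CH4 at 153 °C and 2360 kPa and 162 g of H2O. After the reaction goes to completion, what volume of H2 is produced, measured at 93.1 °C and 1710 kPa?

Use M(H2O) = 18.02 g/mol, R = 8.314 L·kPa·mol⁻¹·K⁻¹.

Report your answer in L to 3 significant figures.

48.0 L

n(CH4) = PV/RT = (2360 × 29.3) / (8.314 × 426.15) = 19.52 mol
n(H2O) = 162 / 18.02 = 8.990 mol
For 19.52 mol CH4, stoichiometry requires (1/1) × 19.52 = 19.52 mol H2O; 8.990 mol is available, so H2O is limiting.
n(H2) = (3/1) × 8.990 = 26.97 mol
V(H2) = nRT/P = 26.97 × 8.314 × 366.25 / 1710 = 48.03 L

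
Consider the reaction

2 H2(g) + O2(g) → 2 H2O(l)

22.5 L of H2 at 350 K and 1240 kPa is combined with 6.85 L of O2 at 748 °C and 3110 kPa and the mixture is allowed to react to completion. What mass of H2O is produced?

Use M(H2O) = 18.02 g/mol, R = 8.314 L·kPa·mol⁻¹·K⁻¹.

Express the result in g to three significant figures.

n(H2) = PV/RT = (1240 × 22.5) / (8.314 × 350) = 9.588 mol
n(O2) = PV/RT = (3110 × 6.85) / (8.314 × 1021.15) = 2.509 mol
For 9.588 mol H2, stoichiometry requires (1/2) × 9.588 = 4.794 mol O2; 2.509 mol is available, so O2 is limiting.
n(H2O) = (2/1) × 2.509 = 5.018 mol
m(H2O) = 5.018 × 18.02 = 90.42 g

90.4 g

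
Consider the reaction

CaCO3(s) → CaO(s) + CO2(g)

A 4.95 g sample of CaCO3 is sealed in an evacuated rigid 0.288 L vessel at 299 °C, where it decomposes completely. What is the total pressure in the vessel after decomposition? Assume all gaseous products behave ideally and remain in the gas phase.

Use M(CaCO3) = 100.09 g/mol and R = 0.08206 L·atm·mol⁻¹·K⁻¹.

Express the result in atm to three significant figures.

8.06 atm

n(CaCO3) = 4.95 / 100.09 = 0.04946 mol
n(gas produced) = (1/1) × 0.04946 = 0.04946 mol
P = nRT/V = 0.04946 × 0.08206 × 572.15 / 0.288 = 8.063 atm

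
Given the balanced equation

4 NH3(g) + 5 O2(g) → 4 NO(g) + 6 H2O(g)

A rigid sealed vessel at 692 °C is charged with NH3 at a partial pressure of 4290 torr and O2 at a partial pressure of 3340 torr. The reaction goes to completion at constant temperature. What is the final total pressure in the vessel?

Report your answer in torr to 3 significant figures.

8300 torr

At constant V, partial pressures at 692 °C are proportional to moles, so apply stoichiometry directly to pressures.
P(O2) required for 4290 torr of NH3 = (5/4) × 4290 = 5362 torr; available 3340 torr, so O2 is limiting.
P(NH3) remaining = 4290 − (4/5) × 3340 = 1618 torr
P(gaseous products) = (4+6)/5 × 3340 = 6680 torr
P_total at 692 °C = 1618 + 6680 = 8298 torr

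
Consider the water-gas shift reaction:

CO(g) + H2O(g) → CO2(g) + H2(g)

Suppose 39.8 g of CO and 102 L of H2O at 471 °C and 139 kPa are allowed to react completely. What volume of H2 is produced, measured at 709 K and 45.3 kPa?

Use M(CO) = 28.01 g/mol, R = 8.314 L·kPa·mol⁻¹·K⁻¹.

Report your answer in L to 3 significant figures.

185 L

n(CO) = 39.8 / 28.01 = 1.421 mol
n(H2O) = PV/RT = (139 × 102) / (8.314 × 744.15) = 2.292 mol
For 1.421 mol CO, stoichiometry requires (1/1) × 1.421 = 1.421 mol H2O; 2.292 mol is available, so CO is limiting.
n(H2) = (1/1) × 1.421 = 1.421 mol
V(H2) = nRT/P = 1.421 × 8.314 × 709 / 45.3 = 184.9 L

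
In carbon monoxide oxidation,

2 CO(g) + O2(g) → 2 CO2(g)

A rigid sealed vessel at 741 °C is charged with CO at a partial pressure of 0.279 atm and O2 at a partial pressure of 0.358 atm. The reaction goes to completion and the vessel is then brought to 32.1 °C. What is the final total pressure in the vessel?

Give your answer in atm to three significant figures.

With V and T fixed, P_i ∝ n_i, so the mole ratios apply directly to partial pressures at 741 °C.
P(O2) required for 0.279 atm of CO = (1/2) × 0.279 = 0.1395 atm; available 0.358 atm, so CO is limiting.
P(O2) remaining = 0.358 − (1/2) × 0.279 = 0.2185 atm
P(gaseous products) = (2)/2 × 0.279 = 0.2790 atm
P_total at 741 °C = 0.2185 + 0.2790 = 0.4975 atm
Scaling to 32.1 °C: P = 0.4975 × 305.25/1014.15 = 0.1497 atm

0.150 atm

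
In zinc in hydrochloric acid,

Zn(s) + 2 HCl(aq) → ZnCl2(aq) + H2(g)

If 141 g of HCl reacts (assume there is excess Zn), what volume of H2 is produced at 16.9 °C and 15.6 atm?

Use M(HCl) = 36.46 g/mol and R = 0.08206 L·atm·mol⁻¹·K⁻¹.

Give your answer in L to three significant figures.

n(HCl) = 141.0 / 36.46 = 3.867 mol
n(H2) = (1/2) × 3.867 = 1.933 mol
V = nRT/P = 1.933 × 0.08206 × 290.05 / 15.6 = 2.949 L

2.95 L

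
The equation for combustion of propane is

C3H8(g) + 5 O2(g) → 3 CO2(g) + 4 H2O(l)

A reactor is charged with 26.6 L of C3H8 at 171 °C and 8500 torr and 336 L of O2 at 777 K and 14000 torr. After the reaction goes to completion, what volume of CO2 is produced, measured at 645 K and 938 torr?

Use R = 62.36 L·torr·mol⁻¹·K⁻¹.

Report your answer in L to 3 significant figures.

1050 L

n(C3H8) = PV/RT = (8500 × 26.6) / (62.36 × 444.15) = 8.163 mol
n(O2) = PV/RT = (14000 × 336) / (62.36 × 777) = 97.08 mol
For 8.163 mol C3H8, stoichiometry requires (5/1) × 8.163 = 40.81 mol O2; 97.08 mol is available, so C3H8 is limiting.
n(CO2) = (3/1) × 8.163 = 24.49 mol
V(CO2) = nRT/P = 24.49 × 62.36 × 645 / 938 = 1050 L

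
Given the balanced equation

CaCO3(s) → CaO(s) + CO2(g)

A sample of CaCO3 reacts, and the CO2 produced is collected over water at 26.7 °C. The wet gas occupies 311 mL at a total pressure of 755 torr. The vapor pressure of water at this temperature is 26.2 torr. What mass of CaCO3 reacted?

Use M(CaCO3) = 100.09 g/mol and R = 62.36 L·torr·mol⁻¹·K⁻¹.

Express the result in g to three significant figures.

1.21 g

P(CO2) = 755 − 26.2 = 728.8 torr
n(CO2) = PV/RT = (728.8 × 0.3110) / (62.36 × 299.85) = 0.01212 mol
n(CaCO3) = (1/1) × 0.01212 = 0.01212 mol
m(CaCO3) = 0.01212 × 100.09 = 1.213 g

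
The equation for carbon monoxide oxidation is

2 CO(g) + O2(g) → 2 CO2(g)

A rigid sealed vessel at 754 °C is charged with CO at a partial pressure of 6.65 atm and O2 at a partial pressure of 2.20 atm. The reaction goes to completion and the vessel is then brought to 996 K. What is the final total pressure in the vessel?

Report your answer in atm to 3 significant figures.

With V and T fixed, P_i ∝ n_i, so the mole ratios apply directly to partial pressures at 754 °C.
P(O2) required for 6.65 atm of CO = (1/2) × 6.65 = 3.325 atm; available 2.20 atm, so O2 is limiting.
P(CO) remaining = 6.65 − (2/1) × 2.20 = 2.250 atm
P(gaseous products) = (2)/1 × 2.20 = 4.400 atm
P_total at 754 °C = 2.250 + 4.400 = 6.650 atm
Scaling to 996 K: P = 6.650 × 996/1027.15 = 6.448 atm

6.45 atm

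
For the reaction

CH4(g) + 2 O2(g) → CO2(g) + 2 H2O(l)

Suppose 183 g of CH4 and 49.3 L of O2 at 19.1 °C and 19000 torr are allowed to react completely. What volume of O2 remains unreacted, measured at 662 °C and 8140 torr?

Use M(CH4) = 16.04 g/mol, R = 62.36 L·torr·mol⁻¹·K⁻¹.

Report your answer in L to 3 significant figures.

205 L

n(CH4) = 183 / 16.04 = 11.41 mol
n(O2) = PV/RT = (19000 × 49.3) / (62.36 × 292.25) = 51.40 mol
For 11.41 mol CH4, stoichiometry requires (2/1) × 11.41 = 22.82 mol O2; 51.40 mol is available, so CH4 is limiting.
n(O2) consumed = (2/1) × 11.41 = 22.82 mol; remaining = 51.40 − 22.82 = 28.58 mol
V(O2) = nRT/P = 28.58 × 62.36 × 935.15 / 8140 = 204.8 L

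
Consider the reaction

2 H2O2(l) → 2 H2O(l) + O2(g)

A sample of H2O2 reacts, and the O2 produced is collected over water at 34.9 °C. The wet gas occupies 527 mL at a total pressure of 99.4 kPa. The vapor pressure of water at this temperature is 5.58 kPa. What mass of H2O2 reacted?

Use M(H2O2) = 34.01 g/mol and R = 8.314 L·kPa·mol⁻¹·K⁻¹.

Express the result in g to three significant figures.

P(O2) = 99.4 − 5.58 = 93.82 kPa
n(O2) = PV/RT = (93.82 × 0.5270) / (8.314 × 308.05) = 0.01931 mol
n(H2O2) = (2/1) × 0.01931 = 0.03862 mol
m(H2O2) = 0.03862 × 34.01 = 1.313 g

1.31 g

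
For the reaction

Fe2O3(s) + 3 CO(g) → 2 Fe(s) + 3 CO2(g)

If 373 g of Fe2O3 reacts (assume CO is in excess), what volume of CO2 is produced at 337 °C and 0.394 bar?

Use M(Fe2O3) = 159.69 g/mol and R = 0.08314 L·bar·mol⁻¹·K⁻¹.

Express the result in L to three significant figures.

n(Fe2O3) = 373.0 / 159.69 = 2.336 mol
n(CO2) = (3/1) × 2.336 = 7.008 mol
V = nRT/P = 7.008 × 0.08314 × 610.15 / 0.394 = 902.3 L

902 L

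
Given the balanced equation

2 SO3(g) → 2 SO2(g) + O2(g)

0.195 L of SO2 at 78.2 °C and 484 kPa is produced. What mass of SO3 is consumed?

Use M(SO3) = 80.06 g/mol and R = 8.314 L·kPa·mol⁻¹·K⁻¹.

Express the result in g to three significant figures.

2.59 g

n(SO2) = PV/RT = (484 × 0.195) / (8.314 × 351.35) = 0.03231 mol
n(SO3) = (2/2) × 0.03231 = 0.03231 mol
m(SO3) = 0.03231 × 80.06 = 2.587 g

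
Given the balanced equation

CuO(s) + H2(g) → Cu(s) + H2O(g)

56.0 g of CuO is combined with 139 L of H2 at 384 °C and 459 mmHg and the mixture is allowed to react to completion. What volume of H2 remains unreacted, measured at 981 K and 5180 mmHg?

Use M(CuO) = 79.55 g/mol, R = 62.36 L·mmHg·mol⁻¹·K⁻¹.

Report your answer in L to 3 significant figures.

n(CuO) = 56.0 / 79.55 = 0.7040 mol
n(H2) = PV/RT = (459 × 139) / (62.36 × 657.15) = 1.557 mol
For 0.7040 mol CuO, stoichiometry requires (1/1) × 0.7040 = 0.7040 mol H2; 1.557 mol is available, so CuO is limiting.
n(H2) consumed = (1/1) × 0.7040 = 0.7040 mol; remaining = 1.557 − 0.7040 = 0.8530 mol
V(H2) = nRT/P = 0.8530 × 62.36 × 981 / 5180 = 10.07 L

10.1 L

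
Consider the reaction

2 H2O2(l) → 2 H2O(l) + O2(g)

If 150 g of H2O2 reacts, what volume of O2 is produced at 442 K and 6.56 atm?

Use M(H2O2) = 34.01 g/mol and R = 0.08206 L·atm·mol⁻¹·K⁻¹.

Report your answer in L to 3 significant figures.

12.2 L

n(H2O2) = 150.0 / 34.01 = 4.410 mol
n(O2) = (1/2) × 4.410 = 2.205 mol
V = nRT/P = 2.205 × 0.08206 × 442 / 6.56 = 12.19 L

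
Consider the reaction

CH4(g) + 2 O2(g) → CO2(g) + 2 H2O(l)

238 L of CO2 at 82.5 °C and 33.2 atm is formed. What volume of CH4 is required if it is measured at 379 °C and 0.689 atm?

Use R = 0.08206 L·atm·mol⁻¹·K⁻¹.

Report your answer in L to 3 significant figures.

21000 L

n(CO2) = PV/RT = (33.2 × 238) / (0.08206 × 355.65) = 270.7 mol
n(CH4) = (1/1) × 270.7 = 270.7 mol
V = nRT/P = 270.7 × 0.08206 × 652.15 / 0.689 = 21030 L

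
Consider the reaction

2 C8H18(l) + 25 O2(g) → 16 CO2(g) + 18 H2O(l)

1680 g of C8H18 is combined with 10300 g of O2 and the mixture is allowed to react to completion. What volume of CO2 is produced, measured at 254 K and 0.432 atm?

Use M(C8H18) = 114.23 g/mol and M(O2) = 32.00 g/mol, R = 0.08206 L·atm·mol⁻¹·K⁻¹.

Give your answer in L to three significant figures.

5680 L

n(C8H18) = 1680 / 114.23 = 14.71 mol
n(O2) = 10300 / 32.00 = 321.9 mol
For 14.71 mol C8H18, stoichiometry requires (25/2) × 14.71 = 183.9 mol O2; 321.9 mol is available, so C8H18 is limiting.
n(CO2) = (16/2) × 14.71 = 117.7 mol
V(CO2) = nRT/P = 117.7 × 0.08206 × 254 / 0.432 = 5679 L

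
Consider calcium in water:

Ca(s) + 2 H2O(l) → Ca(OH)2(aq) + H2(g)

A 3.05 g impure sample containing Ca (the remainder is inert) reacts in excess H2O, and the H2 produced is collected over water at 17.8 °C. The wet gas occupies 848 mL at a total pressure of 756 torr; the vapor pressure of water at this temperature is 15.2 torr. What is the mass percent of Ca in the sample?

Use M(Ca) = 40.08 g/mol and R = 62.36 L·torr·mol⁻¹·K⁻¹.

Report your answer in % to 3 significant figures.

P(H2) = 756 − 15.2 = 740.8 torr
n(H2) = PV/RT = (740.8 × 0.8480) / (62.36 × 290.95) = 0.03462 mol
n(Ca) = (1/1) × 0.03462 = 0.03462 mol
m(Ca) = 0.03462 × 40.08 = 1.388 g
%Ca = 1.388 / 3.05 × 100 = 45.51%

45.5 %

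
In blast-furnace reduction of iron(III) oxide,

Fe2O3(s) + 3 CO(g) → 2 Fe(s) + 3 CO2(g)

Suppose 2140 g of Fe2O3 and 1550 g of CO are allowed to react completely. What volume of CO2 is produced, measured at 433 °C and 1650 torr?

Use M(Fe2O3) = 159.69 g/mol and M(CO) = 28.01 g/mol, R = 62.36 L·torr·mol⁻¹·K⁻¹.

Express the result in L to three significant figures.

n(Fe2O3) = 2140 / 159.69 = 13.40 mol
n(CO) = 1550 / 28.01 = 55.34 mol
For 13.40 mol Fe2O3, stoichiometry requires (3/1) × 13.40 = 40.20 mol CO; 55.34 mol is available, so Fe2O3 is limiting.
n(CO2) = (3/1) × 13.40 = 40.20 mol
V(CO2) = nRT/P = 40.20 × 62.36 × 706.15 / 1650 = 1073 L

1070 L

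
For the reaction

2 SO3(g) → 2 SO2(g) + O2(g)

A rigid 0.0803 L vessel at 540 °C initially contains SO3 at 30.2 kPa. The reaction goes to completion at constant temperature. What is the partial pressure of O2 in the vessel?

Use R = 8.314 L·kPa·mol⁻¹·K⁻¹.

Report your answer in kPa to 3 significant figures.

n(SO3)₀ = PV/RT = (30.2 × 0.0803) / (8.314 × 813.15) = 0.0003587 mol
n(O2) = (1/2) × 0.0003587 = 0.0001793 mol
P(O2) = nRT/V = 0.0001793 × 8.314 × 813.15 / 0.0803 = 15.10 kPa

15.1 kPa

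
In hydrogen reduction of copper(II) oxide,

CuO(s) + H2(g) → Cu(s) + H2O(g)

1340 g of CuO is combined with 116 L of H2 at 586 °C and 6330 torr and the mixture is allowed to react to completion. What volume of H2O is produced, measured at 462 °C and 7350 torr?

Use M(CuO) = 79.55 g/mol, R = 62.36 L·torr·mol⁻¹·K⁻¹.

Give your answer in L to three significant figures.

85.5 L

n(CuO) = 1340 / 79.55 = 16.84 mol
n(H2) = PV/RT = (6330 × 116) / (62.36 × 859.15) = 13.71 mol
For 16.84 mol CuO, stoichiometry requires (1/1) × 16.84 = 16.84 mol H2; 13.71 mol is available, so H2 is limiting.
n(H2O) = (1/1) × 13.71 = 13.71 mol
V(H2O) = nRT/P = 13.71 × 62.36 × 735.15 / 7350 = 85.51 L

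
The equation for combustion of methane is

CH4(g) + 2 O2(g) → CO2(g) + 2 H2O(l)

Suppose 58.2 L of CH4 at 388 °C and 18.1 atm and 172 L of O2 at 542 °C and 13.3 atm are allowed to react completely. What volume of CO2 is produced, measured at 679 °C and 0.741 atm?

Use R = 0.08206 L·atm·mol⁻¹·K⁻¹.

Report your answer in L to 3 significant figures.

1800 L

n(CH4) = PV/RT = (18.1 × 58.2) / (0.08206 × 661.15) = 19.42 mol
n(O2) = PV/RT = (13.3 × 172) / (0.08206 × 815.15) = 34.20 mol
For 19.42 mol CH4, stoichiometry requires (2/1) × 19.42 = 38.84 mol O2; 34.20 mol is available, so O2 is limiting.
n(CO2) = (1/2) × 34.20 = 17.10 mol
V(CO2) = nRT/P = 17.10 × 0.08206 × 952.15 / 0.741 = 1803 L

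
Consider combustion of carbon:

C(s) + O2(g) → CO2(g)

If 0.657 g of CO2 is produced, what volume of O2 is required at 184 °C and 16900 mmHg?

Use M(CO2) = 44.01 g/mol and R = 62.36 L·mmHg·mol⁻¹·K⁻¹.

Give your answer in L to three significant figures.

n(CO2) = 0.6570 / 44.01 = 0.01493 mol
n(O2) = (1/1) × 0.01493 = 0.01493 mol
V = nRT/P = 0.01493 × 62.36 × 457.15 / 16900 = 0.02518 L

0.0252 L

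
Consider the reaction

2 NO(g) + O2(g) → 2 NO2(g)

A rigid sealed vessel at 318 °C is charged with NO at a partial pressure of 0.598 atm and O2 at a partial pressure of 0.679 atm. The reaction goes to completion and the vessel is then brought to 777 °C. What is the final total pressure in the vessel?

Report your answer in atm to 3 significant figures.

1.74 atm

With V and T fixed, P_i ∝ n_i, so the mole ratios apply directly to partial pressures at 318 °C.
P(O2) required for 0.598 atm of NO = (1/2) × 0.598 = 0.2990 atm; available 0.679 atm, so NO is limiting.
P(O2) remaining = 0.679 − (1/2) × 0.598 = 0.3800 atm
P(gaseous products) = (2)/2 × 0.598 = 0.5980 atm
P_total at 318 °C = 0.3800 + 0.5980 = 0.9780 atm
Scaling to 777 °C: P = 0.9780 × 1050.15/591.15 = 1.737 atm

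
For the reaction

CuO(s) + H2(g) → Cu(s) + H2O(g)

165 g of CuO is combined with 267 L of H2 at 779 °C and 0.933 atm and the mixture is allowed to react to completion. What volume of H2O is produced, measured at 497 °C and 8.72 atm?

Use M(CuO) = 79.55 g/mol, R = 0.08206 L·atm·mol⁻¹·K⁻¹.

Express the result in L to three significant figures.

n(CuO) = 165 / 79.55 = 2.074 mol
n(H2) = PV/RT = (0.933 × 267) / (0.08206 × 1052.15) = 2.885 mol
For 2.074 mol CuO, stoichiometry requires (1/1) × 2.074 = 2.074 mol H2; 2.885 mol is available, so CuO is limiting.
n(H2O) = (1/1) × 2.074 = 2.074 mol
V(H2O) = nRT/P = 2.074 × 0.08206 × 770.15 / 8.72 = 15.03 L

15.0 L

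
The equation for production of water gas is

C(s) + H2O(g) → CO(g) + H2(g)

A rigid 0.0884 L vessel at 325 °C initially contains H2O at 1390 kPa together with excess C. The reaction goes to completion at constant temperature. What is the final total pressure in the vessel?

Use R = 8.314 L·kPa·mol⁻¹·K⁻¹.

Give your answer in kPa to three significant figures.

Rigid vessel, constant T ⇒ P scales with total gas moles (1 → 2).
P_final = (2/1) × 1390 = 2780 kPa

2780 kPa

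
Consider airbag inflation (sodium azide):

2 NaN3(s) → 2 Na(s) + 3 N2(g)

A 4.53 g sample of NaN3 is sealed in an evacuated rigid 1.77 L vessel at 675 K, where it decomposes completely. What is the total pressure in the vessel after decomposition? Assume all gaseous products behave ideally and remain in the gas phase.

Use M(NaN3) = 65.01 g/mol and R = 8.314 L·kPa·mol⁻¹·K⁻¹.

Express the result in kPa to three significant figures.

331 kPa

n(NaN3) = 4.53 / 65.01 = 0.06968 mol
n(gas produced) = (3/2) × 0.06968 = 0.1045 mol
P = nRT/V = 0.1045 × 8.314 × 675 / 1.77 = 331.3 kPa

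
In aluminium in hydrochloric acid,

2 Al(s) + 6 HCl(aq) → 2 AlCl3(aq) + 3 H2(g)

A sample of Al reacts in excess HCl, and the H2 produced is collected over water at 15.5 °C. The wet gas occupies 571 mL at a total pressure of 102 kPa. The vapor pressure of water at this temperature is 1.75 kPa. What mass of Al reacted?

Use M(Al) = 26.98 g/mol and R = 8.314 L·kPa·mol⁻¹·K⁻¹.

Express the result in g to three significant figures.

P(H2) = 102 − 1.75 = 100.2 kPa
n(H2) = PV/RT = (100.2 × 0.5710) / (8.314 × 288.65) = 0.02384 mol
n(Al) = (2/3) × 0.02384 = 0.01589 mol
m(Al) = 0.01589 × 26.98 = 0.4287 g

0.429 g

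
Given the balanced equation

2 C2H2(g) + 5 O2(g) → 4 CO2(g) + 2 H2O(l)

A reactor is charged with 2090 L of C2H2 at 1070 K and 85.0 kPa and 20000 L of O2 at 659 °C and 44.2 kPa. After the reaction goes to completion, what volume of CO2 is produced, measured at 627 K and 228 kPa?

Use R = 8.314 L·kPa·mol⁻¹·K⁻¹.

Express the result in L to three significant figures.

913 L

n(C2H2) = PV/RT = (85.0 × 2090) / (8.314 × 1070) = 19.97 mol
n(O2) = PV/RT = (44.2 × 20000) / (8.314 × 932.15) = 114.1 mol
For 19.97 mol C2H2, stoichiometry requires (5/2) × 19.97 = 49.92 mol O2; 114.1 mol is available, so C2H2 is limiting.
n(CO2) = (4/2) × 19.97 = 39.94 mol
V(CO2) = nRT/P = 39.94 × 8.314 × 627 / 228 = 913.2 L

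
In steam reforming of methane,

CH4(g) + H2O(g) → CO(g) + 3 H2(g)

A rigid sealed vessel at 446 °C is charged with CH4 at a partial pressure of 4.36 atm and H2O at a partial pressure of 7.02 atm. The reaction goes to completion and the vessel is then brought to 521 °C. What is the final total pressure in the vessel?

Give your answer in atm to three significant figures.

22.2 atm

With V and T fixed, P_i ∝ n_i, so the mole ratios apply directly to partial pressures at 446 °C.
P(H2O) required for 4.36 atm of CH4 = (1/1) × 4.36 = 4.360 atm; available 7.02 atm, so CH4 is limiting.
P(H2O) remaining = 7.02 − (1/1) × 4.36 = 2.660 atm
P(gaseous products) = (1+3)/1 × 4.36 = 17.44 atm
P_total at 446 °C = 2.660 + 17.44 = 20.10 atm
Scaling to 521 °C: P = 20.10 × 794.15/719.15 = 22.20 atm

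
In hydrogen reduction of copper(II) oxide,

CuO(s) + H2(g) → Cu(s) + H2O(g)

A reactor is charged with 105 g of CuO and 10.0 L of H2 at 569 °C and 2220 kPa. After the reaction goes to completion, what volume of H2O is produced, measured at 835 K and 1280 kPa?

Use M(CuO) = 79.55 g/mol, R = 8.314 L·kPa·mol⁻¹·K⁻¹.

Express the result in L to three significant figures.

7.16 L

n(CuO) = 105 / 79.55 = 1.320 mol
n(H2) = PV/RT = (2220 × 10.0) / (8.314 × 842.15) = 3.171 mol
For 1.320 mol CuO, stoichiometry requires (1/1) × 1.320 = 1.320 mol H2; 3.171 mol is available, so CuO is limiting.
n(H2O) = (1/1) × 1.320 = 1.320 mol
V(H2O) = nRT/P = 1.320 × 8.314 × 835 / 1280 = 7.159 L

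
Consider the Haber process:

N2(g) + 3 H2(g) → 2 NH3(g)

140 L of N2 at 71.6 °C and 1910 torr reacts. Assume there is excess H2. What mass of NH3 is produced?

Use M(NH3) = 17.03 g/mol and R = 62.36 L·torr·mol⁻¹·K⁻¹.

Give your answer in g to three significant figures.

424 g

n(N2) = PV/RT = (1910 × 140) / (62.36 × 344.75) = 12.44 mol
n(NH3) = (2/1) × 12.44 = 24.88 mol
m(NH3) = 24.88 × 17.03 = 423.7 g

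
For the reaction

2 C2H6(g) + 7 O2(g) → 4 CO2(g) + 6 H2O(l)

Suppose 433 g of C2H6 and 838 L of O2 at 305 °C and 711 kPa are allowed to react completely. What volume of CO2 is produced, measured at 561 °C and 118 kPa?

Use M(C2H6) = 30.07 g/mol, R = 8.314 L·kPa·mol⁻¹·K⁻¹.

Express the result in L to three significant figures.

n(C2H6) = 433 / 30.07 = 14.40 mol
n(O2) = PV/RT = (711 × 838) / (8.314 × 578.15) = 124.0 mol
For 14.40 mol C2H6, stoichiometry requires (7/2) × 14.40 = 50.40 mol O2; 124.0 mol is available, so C2H6 is limiting.
n(CO2) = (4/2) × 14.40 = 28.80 mol
V(CO2) = nRT/P = 28.80 × 8.314 × 834.15 / 118 = 1693 L

1690 L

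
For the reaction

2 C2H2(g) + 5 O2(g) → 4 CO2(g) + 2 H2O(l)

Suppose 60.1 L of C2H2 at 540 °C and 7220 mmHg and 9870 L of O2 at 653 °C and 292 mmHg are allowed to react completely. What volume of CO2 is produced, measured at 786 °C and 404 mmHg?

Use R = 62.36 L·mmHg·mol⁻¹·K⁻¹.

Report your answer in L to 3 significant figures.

n(C2H2) = PV/RT = (7220 × 60.1) / (62.36 × 813.15) = 8.557 mol
n(O2) = PV/RT = (292 × 9870) / (62.36 × 926.15) = 49.90 mol
For 8.557 mol C2H2, stoichiometry requires (5/2) × 8.557 = 21.39 mol O2; 49.90 mol is available, so C2H2 is limiting.
n(CO2) = (4/2) × 8.557 = 17.11 mol
V(CO2) = nRT/P = 17.11 × 62.36 × 1059.15 / 404 = 2797 L

2800 L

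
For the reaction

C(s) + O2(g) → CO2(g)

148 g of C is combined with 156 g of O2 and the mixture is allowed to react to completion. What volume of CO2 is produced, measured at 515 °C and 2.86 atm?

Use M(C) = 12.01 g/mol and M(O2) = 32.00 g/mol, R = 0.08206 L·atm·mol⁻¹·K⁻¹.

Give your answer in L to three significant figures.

n(C) = 148 / 12.01 = 12.32 mol
n(O2) = 156 / 32.00 = 4.875 mol
For 12.32 mol C, stoichiometry requires (1/1) × 12.32 = 12.32 mol O2; 4.875 mol is available, so O2 is limiting.
n(CO2) = (1/1) × 4.875 = 4.875 mol
V(CO2) = nRT/P = 4.875 × 0.08206 × 788.15 / 2.86 = 110.2 L

110 L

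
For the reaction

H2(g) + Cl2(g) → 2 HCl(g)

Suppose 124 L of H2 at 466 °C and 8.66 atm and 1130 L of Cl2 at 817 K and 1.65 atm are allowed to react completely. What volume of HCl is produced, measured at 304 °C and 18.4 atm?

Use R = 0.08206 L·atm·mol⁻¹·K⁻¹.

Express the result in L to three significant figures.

n(H2) = PV/RT = (8.66 × 124) / (0.08206 × 739.15) = 17.70 mol
n(Cl2) = PV/RT = (1.65 × 1130) / (0.08206 × 817) = 27.81 mol
For 17.70 mol H2, stoichiometry requires (1/1) × 17.70 = 17.70 mol Cl2; 27.81 mol is available, so H2 is limiting.
n(HCl) = (2/1) × 17.70 = 35.40 mol
V(HCl) = nRT/P = 35.40 × 0.08206 × 577.15 / 18.4 = 91.12 L

91.1 L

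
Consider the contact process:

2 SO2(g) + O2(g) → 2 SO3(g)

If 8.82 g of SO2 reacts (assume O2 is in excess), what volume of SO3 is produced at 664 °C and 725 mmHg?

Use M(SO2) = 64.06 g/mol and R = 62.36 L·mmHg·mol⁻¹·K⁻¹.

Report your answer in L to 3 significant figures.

n(SO2) = 8.820 / 64.06 = 0.1377 mol
n(SO3) = (2/2) × 0.1377 = 0.1377 mol
V = nRT/P = 0.1377 × 62.36 × 937.15 / 725 = 11.10 L

11.1 L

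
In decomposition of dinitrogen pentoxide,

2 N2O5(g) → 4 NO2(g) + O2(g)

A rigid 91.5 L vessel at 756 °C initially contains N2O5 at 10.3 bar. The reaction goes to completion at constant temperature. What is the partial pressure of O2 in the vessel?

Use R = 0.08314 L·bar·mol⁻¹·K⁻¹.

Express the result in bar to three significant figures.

5.15 bar

n(N2O5)₀ = PV/RT = (10.3 × 91.5) / (0.08314 × 1029.15) = 11.01 mol
n(O2) = (1/2) × 11.01 = 5.505 mol
P(O2) = nRT/V = 5.505 × 0.08314 × 1029.15 / 91.5 = 5.148 bar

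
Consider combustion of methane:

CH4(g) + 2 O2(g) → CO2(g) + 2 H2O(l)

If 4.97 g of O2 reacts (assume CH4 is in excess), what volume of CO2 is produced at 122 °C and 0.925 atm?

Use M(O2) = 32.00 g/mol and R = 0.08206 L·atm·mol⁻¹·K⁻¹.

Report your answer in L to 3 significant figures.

2.72 L

n(O2) = 4.970 / 32.00 = 0.1553 mol
n(CO2) = (1/2) × 0.1553 = 0.07765 mol
V = nRT/P = 0.07765 × 0.08206 × 395.15 / 0.925 = 2.722 L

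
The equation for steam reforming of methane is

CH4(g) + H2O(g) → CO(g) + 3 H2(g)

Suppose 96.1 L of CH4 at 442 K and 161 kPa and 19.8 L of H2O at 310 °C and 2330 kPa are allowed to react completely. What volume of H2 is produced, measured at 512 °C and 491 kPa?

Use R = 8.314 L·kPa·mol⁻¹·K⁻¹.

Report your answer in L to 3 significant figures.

n(CH4) = PV/RT = (161 × 96.1) / (8.314 × 442) = 4.210 mol
n(H2O) = PV/RT = (2330 × 19.8) / (8.314 × 583.15) = 9.515 mol
For 4.210 mol CH4, stoichiometry requires (1/1) × 4.210 = 4.210 mol H2O; 9.515 mol is available, so CH4 is limiting.
n(H2) = (3/1) × 4.210 = 12.63 mol
V(H2) = nRT/P = 12.63 × 8.314 × 785.15 / 491 = 167.9 L

168 L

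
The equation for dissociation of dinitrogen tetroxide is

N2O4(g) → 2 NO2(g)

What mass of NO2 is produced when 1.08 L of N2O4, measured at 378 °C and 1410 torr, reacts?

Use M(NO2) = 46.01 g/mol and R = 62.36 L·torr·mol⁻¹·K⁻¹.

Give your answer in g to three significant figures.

n(N2O4) = PV/RT = (1410 × 1.08) / (62.36 × 651.15) = 0.03750 mol
n(NO2) = (2/1) × 0.03750 = 0.07500 mol
m(NO2) = 0.07500 × 46.01 = 3.451 g

3.45 g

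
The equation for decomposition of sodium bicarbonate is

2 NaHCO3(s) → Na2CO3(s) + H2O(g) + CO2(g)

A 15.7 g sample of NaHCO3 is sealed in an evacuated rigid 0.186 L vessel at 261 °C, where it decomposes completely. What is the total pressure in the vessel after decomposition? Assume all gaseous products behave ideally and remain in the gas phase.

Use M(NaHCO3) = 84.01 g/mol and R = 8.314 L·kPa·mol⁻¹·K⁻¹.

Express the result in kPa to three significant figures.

n(NaHCO3) = 15.7 / 84.01 = 0.1869 mol
n(gas produced) = (2/2) × 0.1869 = 0.1869 mol
P = nRT/V = 0.1869 × 8.314 × 534.15 / 0.186 = 4462 kPa

4460 kPa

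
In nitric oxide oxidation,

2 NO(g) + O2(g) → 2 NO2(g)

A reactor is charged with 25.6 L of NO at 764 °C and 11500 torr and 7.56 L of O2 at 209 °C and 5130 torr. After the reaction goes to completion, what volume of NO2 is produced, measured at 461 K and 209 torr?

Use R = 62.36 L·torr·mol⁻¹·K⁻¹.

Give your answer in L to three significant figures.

n(NO) = PV/RT = (11500 × 25.6) / (62.36 × 1037.15) = 4.552 mol
n(O2) = PV/RT = (5130 × 7.56) / (62.36 × 482.15) = 1.290 mol
For 4.552 mol NO, stoichiometry requires (1/2) × 4.552 = 2.276 mol O2; 1.290 mol is available, so O2 is limiting.
n(NO2) = (2/1) × 1.290 = 2.580 mol
V(NO2) = nRT/P = 2.580 × 62.36 × 461 / 209 = 354.9 L

355 L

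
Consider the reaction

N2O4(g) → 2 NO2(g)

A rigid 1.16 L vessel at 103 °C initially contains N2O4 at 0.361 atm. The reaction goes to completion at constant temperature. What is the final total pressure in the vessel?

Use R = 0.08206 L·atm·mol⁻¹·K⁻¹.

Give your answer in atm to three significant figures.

At constant T and V, P ∝ n(gas): 1 mol gas → 2 mol gas.
P_final = (2/1) × 0.361 = 0.7220 atm

0.722 atm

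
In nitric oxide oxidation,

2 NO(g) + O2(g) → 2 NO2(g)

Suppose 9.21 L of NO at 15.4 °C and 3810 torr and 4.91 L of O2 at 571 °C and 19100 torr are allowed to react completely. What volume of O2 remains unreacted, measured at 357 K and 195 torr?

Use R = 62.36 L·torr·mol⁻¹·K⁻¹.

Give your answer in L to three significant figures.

92.1 L

n(NO) = PV/RT = (3810 × 9.21) / (62.36 × 288.55) = 1.950 mol
n(O2) = PV/RT = (19100 × 4.91) / (62.36 × 844.15) = 1.782 mol
For 1.950 mol NO, stoichiometry requires (1/2) × 1.950 = 0.9750 mol O2; 1.782 mol is available, so NO is limiting.
n(O2) consumed = (1/2) × 1.950 = 0.9750 mol; remaining = 1.782 − 0.9750 = 0.8070 mol
V(O2) = nRT/P = 0.8070 × 62.36 × 357 / 195 = 92.13 L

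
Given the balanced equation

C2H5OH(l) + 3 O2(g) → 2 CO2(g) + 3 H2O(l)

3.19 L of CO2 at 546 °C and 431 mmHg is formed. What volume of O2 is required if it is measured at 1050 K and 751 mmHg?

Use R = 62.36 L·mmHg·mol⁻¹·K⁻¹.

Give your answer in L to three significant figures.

3.52 L

n(CO2) = PV/RT = (431 × 3.19) / (62.36 × 819.15) = 0.02692 mol
n(O2) = (3/2) × 0.02692 = 0.04038 mol
V = nRT/P = 0.04038 × 62.36 × 1050 / 751 = 3.521 L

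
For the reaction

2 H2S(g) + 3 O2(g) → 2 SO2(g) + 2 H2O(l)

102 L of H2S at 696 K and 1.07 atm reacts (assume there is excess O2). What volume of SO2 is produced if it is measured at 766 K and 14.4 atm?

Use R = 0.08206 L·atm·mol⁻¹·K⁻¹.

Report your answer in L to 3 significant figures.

n(H2S) = PV/RT = (1.07 × 102) / (0.08206 × 696) = 1.911 mol
n(SO2) = (2/2) × 1.911 = 1.911 mol
V = nRT/P = 1.911 × 0.08206 × 766 / 14.4 = 8.342 L

8.34 L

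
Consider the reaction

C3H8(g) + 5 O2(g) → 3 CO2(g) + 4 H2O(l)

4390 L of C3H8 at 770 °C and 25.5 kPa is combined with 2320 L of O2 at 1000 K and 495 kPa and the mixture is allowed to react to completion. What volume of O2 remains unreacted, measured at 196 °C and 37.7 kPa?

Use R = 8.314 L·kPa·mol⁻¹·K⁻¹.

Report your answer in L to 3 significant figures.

7610 L

n(C3H8) = PV/RT = (25.5 × 4390) / (8.314 × 1043.15) = 12.91 mol
n(O2) = PV/RT = (495 × 2320) / (8.314 × 1000) = 138.1 mol
For 12.91 mol C3H8, stoichiometry requires (5/1) × 12.91 = 64.55 mol O2; 138.1 mol is available, so C3H8 is limiting.
n(O2) consumed = (5/1) × 12.91 = 64.55 mol; remaining = 138.1 − 64.55 = 73.55 mol
V(O2) = nRT/P = 73.55 × 8.314 × 469.15 / 37.7 = 7610 L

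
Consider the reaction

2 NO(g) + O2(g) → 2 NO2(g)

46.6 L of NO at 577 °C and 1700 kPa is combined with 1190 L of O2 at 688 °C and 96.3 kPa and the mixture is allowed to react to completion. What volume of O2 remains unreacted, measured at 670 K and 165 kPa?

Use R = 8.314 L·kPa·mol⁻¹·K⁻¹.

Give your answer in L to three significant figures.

295 L

n(NO) = PV/RT = (1700 × 46.6) / (8.314 × 850.15) = 11.21 mol
n(O2) = PV/RT = (96.3 × 1190) / (8.314 × 961.15) = 14.34 mol
For 11.21 mol NO, stoichiometry requires (1/2) × 11.21 = 5.605 mol O2; 14.34 mol is available, so NO is limiting.
n(O2) consumed = (1/2) × 11.21 = 5.605 mol; remaining = 14.34 − 5.605 = 8.735 mol
V(O2) = nRT/P = 8.735 × 8.314 × 670 / 165 = 294.9 L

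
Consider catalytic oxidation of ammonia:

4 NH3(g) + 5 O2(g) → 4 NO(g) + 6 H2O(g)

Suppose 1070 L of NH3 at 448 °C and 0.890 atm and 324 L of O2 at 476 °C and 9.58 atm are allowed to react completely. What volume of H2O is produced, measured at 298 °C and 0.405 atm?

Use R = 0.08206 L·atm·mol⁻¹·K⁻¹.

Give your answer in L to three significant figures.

2790 L

n(NH3) = PV/RT = (0.890 × 1070) / (0.08206 × 721.15) = 16.09 mol
n(O2) = PV/RT = (9.58 × 324) / (0.08206 × 749.15) = 50.49 mol
For 16.09 mol NH3, stoichiometry requires (5/4) × 16.09 = 20.11 mol O2; 50.49 mol is available, so NH3 is limiting.
n(H2O) = (6/4) × 16.09 = 24.13 mol
V(H2O) = nRT/P = 24.13 × 0.08206 × 571.15 / 0.405 = 2792 L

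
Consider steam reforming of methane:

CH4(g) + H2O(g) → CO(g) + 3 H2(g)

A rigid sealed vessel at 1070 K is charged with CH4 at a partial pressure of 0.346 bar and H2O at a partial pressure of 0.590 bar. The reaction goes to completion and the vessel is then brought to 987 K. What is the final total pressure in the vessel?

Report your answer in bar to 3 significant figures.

1.50 bar

At constant V, partial pressures at 1070 K are proportional to moles, so apply stoichiometry directly to pressures.
P(H2O) required for 0.346 bar of CH4 = (1/1) × 0.346 = 0.3460 bar; available 0.590 bar, so CH4 is limiting.
P(H2O) remaining = 0.590 − (1/1) × 0.346 = 0.2440 bar
P(gaseous products) = (1+3)/1 × 0.346 = 1.384 bar
P_total at 1070 K = 0.2440 + 1.384 = 1.628 bar
Scaling to 987 K: P = 1.628 × 987/1070 = 1.502 bar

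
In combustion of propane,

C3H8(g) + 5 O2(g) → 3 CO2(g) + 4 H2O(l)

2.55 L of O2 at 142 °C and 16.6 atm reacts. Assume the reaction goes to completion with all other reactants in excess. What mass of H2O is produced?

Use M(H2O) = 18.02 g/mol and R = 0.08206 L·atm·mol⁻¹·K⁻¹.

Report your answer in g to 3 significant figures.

n(O2) = PV/RT = (16.6 × 2.55) / (0.08206 × 415.15) = 1.243 mol
n(H2O) = (4/5) × 1.243 = 0.9944 mol
m(H2O) = 0.9944 × 18.02 = 17.92 g

17.9 g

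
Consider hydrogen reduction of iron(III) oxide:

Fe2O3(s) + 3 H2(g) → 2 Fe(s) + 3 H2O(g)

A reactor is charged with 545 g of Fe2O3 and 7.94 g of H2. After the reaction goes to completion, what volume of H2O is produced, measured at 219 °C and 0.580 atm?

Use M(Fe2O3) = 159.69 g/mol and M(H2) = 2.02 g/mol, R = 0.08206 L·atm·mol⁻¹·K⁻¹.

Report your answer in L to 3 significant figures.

n(Fe2O3) = 545 / 159.69 = 3.413 mol
n(H2) = 7.94 / 2.02 = 3.931 mol
For 3.413 mol Fe2O3, stoichiometry requires (3/1) × 3.413 = 10.24 mol H2; 3.931 mol is available, so H2 is limiting.
n(H2O) = (3/3) × 3.931 = 3.931 mol
V(H2O) = nRT/P = 3.931 × 0.08206 × 492.15 / 0.580 = 273.7 L

274 L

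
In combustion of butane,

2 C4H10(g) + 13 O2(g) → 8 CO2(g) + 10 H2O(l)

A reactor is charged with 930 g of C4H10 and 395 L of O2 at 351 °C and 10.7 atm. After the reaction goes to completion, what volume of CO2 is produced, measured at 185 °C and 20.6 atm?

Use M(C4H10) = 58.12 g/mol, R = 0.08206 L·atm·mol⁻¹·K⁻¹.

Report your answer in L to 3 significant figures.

n(C4H10) = 930 / 58.12 = 16.00 mol
n(O2) = PV/RT = (10.7 × 395) / (0.08206 × 624.15) = 82.52 mol
For 16.00 mol C4H10, stoichiometry requires (13/2) × 16.00 = 104.0 mol O2; 82.52 mol is available, so O2 is limiting.
n(CO2) = (8/13) × 82.52 = 50.78 mol
V(CO2) = nRT/P = 50.78 × 0.08206 × 458.15 / 20.6 = 92.68 L

92.7 L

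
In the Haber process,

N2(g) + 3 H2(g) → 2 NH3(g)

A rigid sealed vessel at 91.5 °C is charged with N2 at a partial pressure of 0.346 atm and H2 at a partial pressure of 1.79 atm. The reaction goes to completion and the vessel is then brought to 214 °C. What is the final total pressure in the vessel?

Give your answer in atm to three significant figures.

At constant V, partial pressures at 91.5 °C are proportional to moles, so apply stoichiometry directly to pressures.
P(H2) required for 0.346 atm of N2 = (3/1) × 0.346 = 1.038 atm; available 1.79 atm, so N2 is limiting.
P(H2) remaining = 1.79 − (3/1) × 0.346 = 0.7520 atm
P(gaseous products) = (2)/1 × 0.346 = 0.6920 atm
P_total at 91.5 °C = 0.7520 + 0.6920 = 1.444 atm
Scaling to 214 °C: P = 1.444 × 487.15/364.65 = 1.929 atm

1.93 atm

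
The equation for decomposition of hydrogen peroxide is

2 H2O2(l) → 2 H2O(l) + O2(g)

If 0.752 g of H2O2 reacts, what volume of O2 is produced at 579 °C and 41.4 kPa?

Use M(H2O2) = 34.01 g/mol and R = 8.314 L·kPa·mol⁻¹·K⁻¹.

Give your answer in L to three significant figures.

n(H2O2) = 0.7520 / 34.01 = 0.02211 mol
n(O2) = (1/2) × 0.02211 = 0.01106 mol
V = nRT/P = 0.01106 × 8.314 × 852.15 / 41.4 = 1.893 L

1.89 L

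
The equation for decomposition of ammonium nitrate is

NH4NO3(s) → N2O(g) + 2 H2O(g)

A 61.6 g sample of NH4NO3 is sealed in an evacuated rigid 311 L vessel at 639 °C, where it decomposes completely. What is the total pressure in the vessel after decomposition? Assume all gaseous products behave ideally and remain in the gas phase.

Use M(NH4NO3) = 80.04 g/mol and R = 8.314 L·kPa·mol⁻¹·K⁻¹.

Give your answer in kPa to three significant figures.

n(NH4NO3) = 61.6 / 80.04 = 0.7696 mol
n(gas produced) = (3/1) × 0.7696 = 2.309 mol
P = nRT/V = 2.309 × 8.314 × 912.15 / 311 = 56.30 kPa

56.3 kPa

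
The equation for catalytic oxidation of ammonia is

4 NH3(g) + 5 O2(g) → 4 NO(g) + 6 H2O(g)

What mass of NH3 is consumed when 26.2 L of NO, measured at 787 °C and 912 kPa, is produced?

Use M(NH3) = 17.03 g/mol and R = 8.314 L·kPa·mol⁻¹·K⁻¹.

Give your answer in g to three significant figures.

46.2 g

n(NO) = PV/RT = (912 × 26.2) / (8.314 × 1060.15) = 2.711 mol
n(NH3) = (4/4) × 2.711 = 2.711 mol
m(NH3) = 2.711 × 17.03 = 46.17 g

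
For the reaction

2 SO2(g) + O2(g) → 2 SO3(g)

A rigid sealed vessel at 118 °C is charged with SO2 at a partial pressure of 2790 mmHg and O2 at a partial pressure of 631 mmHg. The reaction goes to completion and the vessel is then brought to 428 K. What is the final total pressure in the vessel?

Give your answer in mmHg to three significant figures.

3050 mmHg

With V and T fixed, P_i ∝ n_i, so the mole ratios apply directly to partial pressures at 118 °C.
P(O2) required for 2790 mmHg of SO2 = (1/2) × 2790 = 1395 mmHg; available 631 mmHg, so O2 is limiting.
P(SO2) remaining = 2790 − (2/1) × 631 = 1528 mmHg
P(gaseous products) = (2)/1 × 631 = 1262 mmHg
P_total at 118 °C = 1528 + 1262 = 2790 mmHg
Scaling to 428 K: P = 2790 × 428/391.15 = 3053 mmHg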